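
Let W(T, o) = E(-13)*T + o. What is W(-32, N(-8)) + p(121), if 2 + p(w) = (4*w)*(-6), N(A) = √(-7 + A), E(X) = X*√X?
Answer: -2906 + I*√15 + 416*I*√13 ≈ -2906.0 + 1503.8*I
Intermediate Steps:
E(X) = X^(3/2)
W(T, o) = o - 13*I*T*√13 (W(T, o) = (-13)^(3/2)*T + o = (-13*I*√13)*T + o = -13*I*T*√13 + o = o - 13*I*T*√13)
p(w) = -2 - 24*w (p(w) = -2 + (4*w)*(-6) = -2 - 24*w)
W(-32, N(-8)) + p(121) = (√(-7 - 8) - 13*I*(-32)*√13) + (-2 - 24*121) = (√(-15) + 416*I*√13) + (-2 - 2904) = (I*√15 + 416*I*√13) - 2906 = -2906 + I*√15 + 416*I*√13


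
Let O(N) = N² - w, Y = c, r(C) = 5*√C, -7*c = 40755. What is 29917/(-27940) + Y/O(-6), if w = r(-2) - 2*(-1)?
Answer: -6494696519/39311580 - 67925*I*√2/2814 ≈ -165.21 - 34.137*I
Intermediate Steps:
c = -40755/7 (c = -⅐*40755 = -40755/7 ≈ -5822.1)
Y = -40755/7 ≈ -5822.1
w = 2 + 5*I*√2 (w = 5*√(-2) - 2*(-1) = 5*(I*√2) + 2 = 5*I*√2 + 2 = 2 + 5*I*√2 ≈ 2.0 + 7.0711*I)
O(N) = -2 + N² - 5*I*√2 (O(N) = N² - (2 + 5*I*√2) = N² + (-2 - 5*I*√2) = -2 + N² - 5*I*√2)
29917/(-27940) + Y/O(-6) = 29917/(-27940) - 40755/(7*(-2 + (-6)² - 5*I*√2)) = 29917*(-1/27940) - 40755/(7*(-2 + 36 - 5*I*√2)) = -29917/27940 - 40755/(7*(34 - 5*I*√2))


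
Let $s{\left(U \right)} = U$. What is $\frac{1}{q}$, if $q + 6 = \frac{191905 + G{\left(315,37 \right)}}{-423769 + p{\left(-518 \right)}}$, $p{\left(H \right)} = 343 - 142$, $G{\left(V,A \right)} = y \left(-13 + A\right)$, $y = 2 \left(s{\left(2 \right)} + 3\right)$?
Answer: $- \frac{423568}{2733553} \approx -0.15495$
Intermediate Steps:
$y = 10$ ($y = 2 \left(2 + 3\right) = 2 \cdot 5 = 10$)
$G{\left(V,A \right)} = -130 + 10 A$ ($G{\left(V,A \right)} = 10 \left(-13 + A\right) = -130 + 10 A$)
$p{\left(H \right)} = 201$ ($p{\left(H \right)} = 343 - 142 = 201$)
$q = - \frac{2733553}{423568}$ ($q = -6 + \frac{191905 + \left(-130 + 10 \cdot 37\right)}{-423769 + 201} = -6 + \frac{191905 + \left(-130 + 370\right)}{-423568} = -6 + \left(191905 + 240\right) \left(- \frac{1}{423568}\right) = -6 + 192145 \left(- \frac{1}{423568}\right) = -6 - \frac{192145}{423568} = - \frac{2733553}{423568} \approx -6.4536$)
$\frac{1}{q} = \frac{1}{- \frac{2733553}{423568}} = - \frac{423568}{2733553}$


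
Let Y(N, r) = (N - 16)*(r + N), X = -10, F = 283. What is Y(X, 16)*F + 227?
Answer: -43921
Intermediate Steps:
Y(N, r) = (-16 + N)*(N + r)
Y(X, 16)*F + 227 = ((-10)² - 16*(-10) - 16*16 - 10*16)*283 + 227 = (100 + 160 - 256 - 160)*283 + 227 = -156*283 + 227 = -44148 + 227 = -43921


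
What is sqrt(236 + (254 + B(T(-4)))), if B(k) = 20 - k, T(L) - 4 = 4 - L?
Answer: sqrt(498) ≈ 22.316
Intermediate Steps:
T(L) = 8 - L (T(L) = 4 + (4 - L) = 8 - L)
sqrt(236 + (254 + B(T(-4)))) = sqrt(236 + (254 + (20 - (8 - 1*(-4))))) = sqrt(236 + (254 + (20 - (8 + 4)))) = sqrt(236 + (254 + (20 - 1*12))) = sqrt(236 + (254 + (20 - 12))) = sqrt(236 + (254 + 8)) = sqrt(236 + 262) = sqrt(498)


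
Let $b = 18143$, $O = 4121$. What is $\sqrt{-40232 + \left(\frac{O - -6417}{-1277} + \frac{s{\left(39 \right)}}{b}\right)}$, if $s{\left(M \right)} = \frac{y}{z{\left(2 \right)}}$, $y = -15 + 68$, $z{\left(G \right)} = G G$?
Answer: $\frac{i \sqrt{86401378701624019493}}{46337222} \approx 200.6 i$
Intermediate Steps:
$z{\left(G \right)} = G^{2}$
$y = 53$
$s{\left(M \right)} = \frac{53}{4}$ ($s{\left(M \right)} = \frac{53}{2^{2}} = \frac{53}{4}$)
$\sqrt{-40232 + \left(\frac{O - -6417}{-1277} + \frac{s{\left(39 \right)}}{b}\right)} = \sqrt{-40232 + \left(\frac{4121 - -6417}{-1277} + \frac{53}{4 \cdot 18143}\right)} = \sqrt{-40232 + \left(\left(4121 + 6417\right) \left(- \frac{1}{1277}\right) + \frac{53}{4} \cdot \frac{1}{18143}\right)} = \sqrt{-40232 + \left(10538 \left(- \frac{1}{1277}\right) + \frac{53}{72572}\right)} = \sqrt{-40232 + \left(- \frac{10538}{1277} + \frac{53}{72572}\right)} = \sqrt{-40232 - \frac{764696055}{92674444}} = \sqrt{- \frac{3729242927063}{92674444}} = \frac{i \sqrt{86401378701624019493}}{46337222}$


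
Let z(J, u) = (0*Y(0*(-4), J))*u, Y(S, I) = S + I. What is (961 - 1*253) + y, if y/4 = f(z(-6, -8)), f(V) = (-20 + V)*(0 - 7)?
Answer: 1268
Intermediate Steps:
Y(S, I) = I + S
z(J, u) = 0 (z(J, u) = (0*(J + 0*(-4)))*u = (0*(J + 0))*u = (0*J)*u = 0*u = 0)
f(V) = 140 - 7*V (f(V) = (-20 + V)*(-7) = 140 - 7*V)
y = 560 (y = 4*(140 - 7*0) = 4*(140 + 0) = 4*140 = 560)
(961 - 1*253) + y = (961 - 1*253) + 560 = (961 - 253) + 560 = 708 + 560 = 1268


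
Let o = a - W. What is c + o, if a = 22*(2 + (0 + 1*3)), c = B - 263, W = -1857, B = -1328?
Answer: 376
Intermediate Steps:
c = -1591 (c = -1328 - 263 = -1591)
a = 110 (a = 22*(2 + (0 + 3)) = 22*(2 + 3) = 22*5 = 110)
o = 1967 (o = 110 - 1*(-1857) = 110 + 1857 = 1967)
c + o = -1591 + 1967 = 376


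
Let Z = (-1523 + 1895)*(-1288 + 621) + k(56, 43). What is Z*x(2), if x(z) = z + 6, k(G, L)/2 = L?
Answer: -1984304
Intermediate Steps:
k(G, L) = 2*L
x(z) = 6 + z
Z = -248038 (Z = (-1523 + 1895)*(-1288 + 621) + 2*43 = 372*(-667) + 86 = -248124 + 86 = -248038)
Z*x(2) = -248038*(6 + 2) = -248038*8 = -1984304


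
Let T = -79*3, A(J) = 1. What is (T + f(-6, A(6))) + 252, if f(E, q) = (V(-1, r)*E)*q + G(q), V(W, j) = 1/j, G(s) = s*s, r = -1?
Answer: 22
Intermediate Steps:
G(s) = s²
T = -237
f(E, q) = q² - E*q (f(E, q) = (E/(-1))*q + q² = (-E)*q + q² = -E*q + q² = q² - E*q)
(T + f(-6, A(6))) + 252 = (-237 + 1*(1 - 1*(-6))) + 252 = (-237 + 1*(1 + 6)) + 252 = (-237 + 1*7) + 252 = (-237 + 7) + 252 = -230 + 252 = 22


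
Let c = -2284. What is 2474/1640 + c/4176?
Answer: 102901/107010 ≈ 0.96160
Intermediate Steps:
2474/1640 + c/4176 = 2474/1640 - 2284/4176 = 2474*(1/1640) - 2284*1/4176 = 1237/820 - 571/1044 = 102901/107010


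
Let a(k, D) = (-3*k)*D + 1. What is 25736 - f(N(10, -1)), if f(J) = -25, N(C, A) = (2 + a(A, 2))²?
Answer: 25761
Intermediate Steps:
a(k, D) = 1 - 3*D*k (a(k, D) = -3*D*k + 1 = 1 - 3*D*k)
N(C, A) = (3 - 6*A)² (N(C, A) = (2 + (1 - 3*2*A))² = (2 + (1 - 6*A))² = (3 - 6*A)²)
25736 - f(N(10, -1)) = 25736 - 1*(-25) = 25736 + 25 = 25761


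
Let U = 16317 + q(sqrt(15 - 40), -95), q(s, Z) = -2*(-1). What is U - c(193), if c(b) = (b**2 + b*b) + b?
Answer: -58372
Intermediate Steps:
q(s, Z) = 2
U = 16319 (U = 16317 + 2 = 16319)
c(b) = b + 2*b**2 (c(b) = (b**2 + b**2) + b = 2*b**2 + b = b + 2*b**2)
U - c(193) = 16319 - 193*(1 + 2*193) = 16319 - 193*(1 + 386) = 16319 - 193*387 = 16319 - 1*74691 = 16319 - 74691 = -58372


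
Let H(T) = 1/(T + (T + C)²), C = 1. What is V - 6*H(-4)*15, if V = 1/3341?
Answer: -60137/3341 ≈ -18.000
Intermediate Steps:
H(T) = 1/(T + (1 + T)²) (H(T) = 1/(T + (T + 1)²) = 1/(T + (1 + T)²))
V = 1/3341 ≈ 0.00029931
V - 6*H(-4)*15 = 1/3341 - 6/(-4 + (1 - 4)²)*15 = 1/3341 - 6/(-4 + (-3)²)*15 = 1/3341 - 6/(-4 + 9)*15 = 1/3341 - 6/5*15 = 1/3341 - 18 = -60137/3341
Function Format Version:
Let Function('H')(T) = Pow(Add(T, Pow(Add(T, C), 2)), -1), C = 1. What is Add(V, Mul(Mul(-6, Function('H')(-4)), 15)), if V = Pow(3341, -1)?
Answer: Rational(-60137, 3341) ≈ -18.000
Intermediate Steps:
Function('H')(T) = Pow(Add(T, Pow(Add(1, T), 2)), -1) (Function('H')(T) = Pow(Add(T, Pow(Add(T, 1), 2)), -1) = Pow(Add(T, Pow(Add(1, T), 2)), -1))
V = Rational(1, 3341) ≈ 0.00029931
Add(V, Mul(Mul(-6, Function('H')(-4)), 15)) = Add(Rational(1, 3341), Mul(Mul(-6, Pow(Add(-4, Pow(Add(1, -4), 2)), -1)), 15)) = Add(Rational(1, 3341), Mul(Mul(-6, Pow(Add(-4, Pow(-3, 2)), -1)), 15)) = Add(Rational(1, 3341), Mul(Mul(-6, Pow(Add(-4, 9), -1)), 15)) = Add(Rational(1, 3341), Mul(Mul(-6, Pow(5, -1)), 15)) = Add(Rational(1, 3341), Mul(Mul(-6, Rational(1, 5)), 15)) = Add(Rational(1, 3341), Mul(Rational(-6, 5), 15)) = Add(Rational(1, 3341), -18) = Rational(-60137, 3341)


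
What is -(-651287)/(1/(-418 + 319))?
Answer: -64477413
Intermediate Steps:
-(-651287)/(1/(-418 + 319)) = -(-651287)/(1/(-99)) = -(-651287)/(-1/99) = -(-651287)*(-99) = -1547*41679 = -64477413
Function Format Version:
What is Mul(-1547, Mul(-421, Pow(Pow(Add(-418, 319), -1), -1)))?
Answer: -64477413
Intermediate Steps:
Mul(-1547, Mul(-421, Pow(Pow(Add(-418, 319), -1), -1))) = Mul(-1547, Mul(-421, Pow(Pow(-99, -1), -1))) = Mul(-1547, Mul(-421, Pow(Rational(-1, 99), -1))) = Mul(-1547, Mul(-421, -99)) = Mul(-1547, 41679) = -64477413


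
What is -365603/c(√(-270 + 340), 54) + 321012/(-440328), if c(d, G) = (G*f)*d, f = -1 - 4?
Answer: -26751/36694 + 52229*√70/2700 ≈ 161.12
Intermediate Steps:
f = -5
c(d, G) = -5*G*d (c(d, G) = (G*(-5))*d = (-5*G)*d = -5*G*d)
-365603/c(√(-270 + 340), 54) + 321012/(-440328) = -365603*(-1/(270*√(-270 + 340))) + 321012/(-440328) = -365603*(-√70/18900) + 321012*(-1/440328) = -365603*(-√70/18900) - 26751/36694 = -(-52229)*√70/2700 - 26751/36694 = 52229*√70/2700 - 26751/36694 = -26751/36694 + 52229*√70/2700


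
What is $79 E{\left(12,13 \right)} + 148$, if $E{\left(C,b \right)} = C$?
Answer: $1096$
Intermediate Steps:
$79 E{\left(12,13 \right)} + 148 = 79 \cdot 12 + 148 = 948 + 148 = 1096$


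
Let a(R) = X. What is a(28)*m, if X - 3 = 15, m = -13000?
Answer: -234000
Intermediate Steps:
X = 18 (X = 3 + 15 = 18)
a(R) = 18
a(28)*m = 18*(-13000) = -234000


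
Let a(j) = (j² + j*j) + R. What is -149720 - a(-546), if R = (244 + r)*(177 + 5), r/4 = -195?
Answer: -648400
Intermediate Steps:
r = -780 (r = 4*(-195) = -780)
R = -97552 (R = (244 - 780)*(177 + 5) = -536*182 = -97552)
a(j) = -97552 + 2*j² (a(j) = (j² + j*j) - 97552 = (j² + j²) - 97552 = 2*j² - 97552 = -97552 + 2*j²)
-149720 - a(-546) = -149720 - (-97552 + 2*(-546)²) = -149720 - (-97552 + 2*298116) = -149720 - (-97552 + 596232) = -149720 - 1*498680 = -149720 - 498680 = -648400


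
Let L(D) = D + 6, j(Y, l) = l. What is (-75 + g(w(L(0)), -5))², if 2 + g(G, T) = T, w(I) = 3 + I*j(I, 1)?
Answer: 6724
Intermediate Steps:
L(D) = 6 + D
w(I) = 3 + I (w(I) = 3 + I*1 = 3 + I)
g(G, T) = -2 + T
(-75 + g(w(L(0)), -5))² = (-75 + (-2 - 5))² = (-75 - 7)² = (-82)² = 6724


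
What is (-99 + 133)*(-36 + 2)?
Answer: -1156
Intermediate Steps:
(-99 + 133)*(-36 + 2) = 34*(-34) = -1156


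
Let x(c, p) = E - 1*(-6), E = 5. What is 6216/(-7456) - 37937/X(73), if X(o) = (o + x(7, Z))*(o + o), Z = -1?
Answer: -11221603/2857512 ≈ -3.9271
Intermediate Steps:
x(c, p) = 11 (x(c, p) = 5 - 1*(-6) = 5 + 6 = 11)
X(o) = 2*o*(11 + o) (X(o) = (o + 11)*(o + o) = (11 + o)*(2*o) = 2*o*(11 + o))
6216/(-7456) - 37937/X(73) = 6216/(-7456) - 37937*1/(146*(11 + 73)) = 6216*(-1/7456) - 37937/(2*73*84) = -777/932 - 37937/12264 = -11221603/2857512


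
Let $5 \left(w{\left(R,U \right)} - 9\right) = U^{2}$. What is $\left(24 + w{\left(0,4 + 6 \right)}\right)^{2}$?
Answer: $2809$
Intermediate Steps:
$w{\left(R,U \right)} = 9 + \frac{U^{2}}{5}$
$\left(24 + w{\left(0,4 + 6 \right)}\right)^{2} = \left(24 + \left(9 + \frac{\left(4 + 6\right)^{2}}{5}\right)\right)^{2} = \left(24 + \left(9 + \frac{10^{2}}{5}\right)\right)^{2} = \left(24 + \left(9 + \frac{1}{5} \cdot 100\right)\right)^{2} = \left(24 + \left(9 + 20\right)\right)^{2} = \left(24 + 29\right)^{2} = 53^{2} = 2809$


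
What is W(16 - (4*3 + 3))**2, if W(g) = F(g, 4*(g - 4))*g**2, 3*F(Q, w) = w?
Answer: 16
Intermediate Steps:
F(Q, w) = w/3
W(g) = g**2*(-16/3 + 4*g/3) (W(g) = ((4*(g - 4))/3)*g**2 = ((4*(-4 + g))/3)*g**2 = ((-16 + 4*g)/3)*g**2 = (-16/3 + 4*g/3)*g**2 = g**2*(-16/3 + 4*g/3))
W(16 - (4*3 + 3))**2 = (4*(16 - (4*3 + 3))**2*(-4 + (16 - (4*3 + 3)))/3)**2 = (4*(16 - (12 + 3))**2*(-4 + (16 - (12 + 3)))/3)**2 = (4*(16 - 1*15)**2*(-4 + (16 - 1*15))/3)**2 = (4*(16 - 15)**2*(-4 + (16 - 15))/3)**2 = ((4/3)*1**2*(-4 + 1))**2 = ((4/3)*1*(-3))**2 = (-4)**2 = 16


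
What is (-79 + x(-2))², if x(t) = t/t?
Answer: 6084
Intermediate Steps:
x(t) = 1
(-79 + x(-2))² = (-79 + 1)² = (-78)² = 6084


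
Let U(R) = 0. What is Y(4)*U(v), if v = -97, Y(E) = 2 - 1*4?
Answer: 0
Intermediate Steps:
Y(E) = -2 (Y(E) = 2 - 4 = -2)
Y(4)*U(v) = -2*0 = 0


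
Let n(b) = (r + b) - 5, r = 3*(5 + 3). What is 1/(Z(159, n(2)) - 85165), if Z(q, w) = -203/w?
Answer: -3/255524 ≈ -1.1741e-5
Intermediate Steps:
r = 24 (r = 3*8 = 24)
n(b) = 19 + b (n(b) = (24 + b) - 5 = 19 + b)
1/(Z(159, n(2)) - 85165) = 1/(-203/(19 + 2) - 85165) = 1/(-203/21 - 85165) = 1/(-203*1/21 - 85165) = 1/(-29/3 - 85165) = 1/(-255524/3) = -3/255524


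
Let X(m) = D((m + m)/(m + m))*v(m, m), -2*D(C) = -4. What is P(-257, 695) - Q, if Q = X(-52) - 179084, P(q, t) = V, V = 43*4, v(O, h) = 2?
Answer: 179252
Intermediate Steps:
D(C) = 2 (D(C) = -½*(-4) = 2)
X(m) = 4 (X(m) = 2*2 = 4)
V = 172
P(q, t) = 172
Q = -179080 (Q = 4 - 179084 = -179080)
P(-257, 695) - Q = 172 - 1*(-179080) = 172 + 179080 = 179252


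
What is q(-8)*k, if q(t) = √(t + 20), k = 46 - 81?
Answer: -70*√3 ≈ -121.24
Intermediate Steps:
k = -35
q(t) = √(20 + t)
q(-8)*k = √(20 - 8)*(-35) = √12*(-35) = (2*√3)*(-35) = -70*√3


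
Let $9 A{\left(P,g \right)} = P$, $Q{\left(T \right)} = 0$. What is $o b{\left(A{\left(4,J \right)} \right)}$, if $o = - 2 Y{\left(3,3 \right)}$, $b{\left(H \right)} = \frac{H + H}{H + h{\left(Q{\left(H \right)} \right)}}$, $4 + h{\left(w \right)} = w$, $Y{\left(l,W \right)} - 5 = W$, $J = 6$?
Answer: $4$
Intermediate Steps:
$Y{\left(l,W \right)} = 5 + W$
$h{\left(w \right)} = -4 + w$
$A{\left(P,g \right)} = \frac{P}{9}$
$b{\left(H \right)} = \frac{2 H}{-4 + H}$ ($b{\left(H \right)} = \frac{H + H}{H + \left(-4 + 0\right)} = \frac{2 H}{H - 4} = \frac{2 H}{-4 + H}$)
$o = -16$ ($o = - 2 \left(5 + 3\right) = \left(-2\right) 8 = -16$)
$o b{\left(A{\left(4,J \right)} \right)} = - 16 \frac{2 \cdot \frac{1}{9} \cdot 4}{-4 + \frac{1}{9} \cdot 4} = - 16 \cdot 2 \cdot \frac{4}{9} \frac{1}{-4 + \frac{4}{9}} = - 16 \cdot 2 \cdot \frac{4}{9} \frac{1}{- \frac{32}{9}} = - 16 \cdot 2 \cdot \frac{4}{9} \left(- \frac{9}{32}\right) = \left(-16\right) \left(- \frac{1}{4}\right) = 4$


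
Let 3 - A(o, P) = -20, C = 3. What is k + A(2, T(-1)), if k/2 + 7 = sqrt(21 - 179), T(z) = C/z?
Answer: 9 + 2*I*sqrt(158) ≈ 9.0 + 25.14*I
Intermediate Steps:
T(z) = 3/z
A(o, P) = 23 (A(o, P) = 3 - 1*(-20) = 3 + 20 = 23)
k = -14 + 2*I*sqrt(158) (k = -14 + 2*sqrt(21 - 179) = -14 + 2*sqrt(-158) = -14 + 2*(I*sqrt(158)) = -14 + 2*I*sqrt(158) ≈ -14.0 + 25.14*I)
k + A(2, T(-1)) = (-14 + 2*I*sqrt(158)) + 23 = 9 + 2*I*sqrt(158)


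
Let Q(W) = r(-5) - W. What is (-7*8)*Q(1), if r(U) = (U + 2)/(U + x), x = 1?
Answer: 14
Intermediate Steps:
r(U) = (2 + U)/(1 + U) (r(U) = (U + 2)/(U + 1) = (2 + U)/(1 + U))
Q(W) = 3/4 - W (Q(W) = (2 - 5)/(1 - 5) - W = -3/(-4) - W = -1/4*(-3) - W = 3/4 - W)
(-7*8)*Q(1) = (-7*8)*(3/4 - 1*1) = -56*(3/4 - 1) = -56*(-1/4) = 14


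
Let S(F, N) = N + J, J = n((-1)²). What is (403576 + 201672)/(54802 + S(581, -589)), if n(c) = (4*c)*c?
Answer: 605248/54217 ≈ 11.163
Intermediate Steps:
n(c) = 4*c²
J = 4 (J = 4*((-1)²)² = 4*1² = 4*1 = 4)
S(F, N) = 4 + N (S(F, N) = N + 4 = 4 + N)
(403576 + 201672)/(54802 + S(581, -589)) = (403576 + 201672)/(54802 + (4 - 589)) = 605248/(54802 - 585) = 605248/54217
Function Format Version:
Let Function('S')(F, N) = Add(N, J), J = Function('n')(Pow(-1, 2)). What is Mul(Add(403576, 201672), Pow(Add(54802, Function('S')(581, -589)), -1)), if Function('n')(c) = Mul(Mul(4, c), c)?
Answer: Rational(605248, 54217) ≈ 11.163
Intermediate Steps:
Function('n')(c) = Mul(4, Pow(c, 2))
J = 4 (J = Mul(4, Pow(Pow(-1, 2), 2)) = Mul(4, Pow(1, 2)) = Mul(4, 1) = 4)
Function('S')(F, N) = Add(4, N) (Function('S')(F, N) = Add(N, 4) = Add(4, N))
Mul(Add(403576, 201672), Pow(Add(54802, Function('S')(581, -589)), -1)) = Mul(Add(403576, 201672), Pow(Add(54802, Add(4, -589)), -1)) = Mul(605248, Pow(Add(54802, -585), -1)) = Mul(605248, Pow(54217, -1)) = Mul(605248, Rational(1, 54217)) = Rational(605248, 54217)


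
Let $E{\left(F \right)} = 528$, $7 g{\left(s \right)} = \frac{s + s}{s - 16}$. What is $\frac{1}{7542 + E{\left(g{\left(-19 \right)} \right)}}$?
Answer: $\frac{1}{8070} \approx 0.00012392$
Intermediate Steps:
$g{\left(s \right)} = \frac{2 s}{7 \left(-16 + s\right)}$ ($g{\left(s \right)} = \frac{\left(s + s\right) \frac{1}{s - 16}}{7} = \frac{2 s \frac{1}{-16 + s}}{7} = \frac{2 s}{7 \left(-16 + s\right)}$)
$\frac{1}{7542 + E{\left(g{\left(-19 \right)} \right)}} = \frac{1}{7542 + 528} = \frac{1}{8070}$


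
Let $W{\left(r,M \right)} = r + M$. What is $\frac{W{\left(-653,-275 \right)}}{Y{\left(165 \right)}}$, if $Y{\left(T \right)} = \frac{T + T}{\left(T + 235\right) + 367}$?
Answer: $- \frac{355888}{165} \approx -2156.9$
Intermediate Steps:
$W{\left(r,M \right)} = M + r$
$Y{\left(T \right)} = \frac{2 T}{602 + T}$ ($Y{\left(T \right)} = \frac{2 T}{\left(235 + T\right) + 367} = \frac{2 T}{602 + T}$)
$\frac{W{\left(-653,-275 \right)}}{Y{\left(165 \right)}} = \frac{-275 - 653}{2 \cdot 165 \frac{1}{602 + 165}} = - \frac{928}{2 \cdot 165 \cdot \frac{1}{767}} = - \frac{928}{\frac{330}{767}} = \left(-928\right) \frac{767}{330} = - \frac{355888}{165}$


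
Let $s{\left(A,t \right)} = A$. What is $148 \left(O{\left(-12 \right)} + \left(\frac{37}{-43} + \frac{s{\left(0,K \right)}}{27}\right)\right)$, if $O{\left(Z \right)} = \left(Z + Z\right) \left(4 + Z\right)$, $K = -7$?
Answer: $\frac{1216412}{43} \approx 28289.0$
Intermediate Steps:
$O{\left(Z \right)} = 2 Z \left(4 + Z\right)$
$148 \left(O{\left(-12 \right)} + \left(\frac{37}{-43} + \frac{s{\left(0,K \right)}}{27}\right)\right) = 148 \left(2 \left(-12\right) \left(4 - 12\right) + \left(\frac{37}{-43} + \frac{0}{27}\right)\right) = 148 \left(2 \left(-12\right) \left(-8\right) + \left(37 \left(- \frac{1}{43}\right) + 0 \cdot \frac{1}{27}\right)\right) = 148 \left(192 + \left(- \frac{37}{43} + 0\right)\right) = 148 \left(192 - \frac{37}{43}\right) = 148 \cdot \frac{8219}{43} = \frac{1216412}{43}$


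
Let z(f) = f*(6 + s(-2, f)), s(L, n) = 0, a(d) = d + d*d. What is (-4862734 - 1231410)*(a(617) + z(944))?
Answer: -2358250903680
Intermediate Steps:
a(d) = d + d**2
z(f) = 6*f (z(f) = f*(6 + 0) = f*6 = 6*f)
(-4862734 - 1231410)*(a(617) + z(944)) = (-4862734 - 1231410)*(617*(1 + 617) + 6*944) = -6094144*(617*618 + 5664) = -6094144*(381306 + 5664) = -6094144*386970 = -2358250903680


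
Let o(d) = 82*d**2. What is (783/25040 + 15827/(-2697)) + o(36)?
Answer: 7176460027031/67532880 ≈ 1.0627e+5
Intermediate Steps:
(783/25040 + 15827/(-2697)) + o(36) = (783/25040 + 15827/(-2697)) + 82*36**2 = (783*(1/25040) + 15827*(-1/2697)) + 82*1296 = (783/25040 - 15827/2697) + 106272 = -394196329/67532880 + 106272 = 7176460027031/67532880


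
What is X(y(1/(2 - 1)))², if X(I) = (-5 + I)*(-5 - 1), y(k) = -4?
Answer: 2916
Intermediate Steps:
X(I) = 30 - 6*I (X(I) = (-5 + I)*(-6) = 30 - 6*I)
X(y(1/(2 - 1)))² = (30 - 6*(-4))² = (30 + 24)² = 54² = 2916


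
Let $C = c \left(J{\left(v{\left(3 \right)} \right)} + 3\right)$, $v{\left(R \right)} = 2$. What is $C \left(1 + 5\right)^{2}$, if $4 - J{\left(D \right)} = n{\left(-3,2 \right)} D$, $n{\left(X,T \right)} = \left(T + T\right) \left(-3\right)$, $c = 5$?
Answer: $5580$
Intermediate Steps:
$n{\left(X,T \right)} = - 6 T$ ($n{\left(X,T \right)} = 2 T \left(-3\right) = - 6 T$)
$J{\left(D \right)} = 4 + 12 D$ ($J{\left(D \right)} = 4 - \left(-6\right) 2 D = 4 - - 12 D = 4 + 12 D$)
$C = 155$ ($C = 5 \left(\left(4 + 12 \cdot 2\right) + 3\right) = 5 \left(\left(4 + 24\right) + 3\right) = 5 \left(28 + 3\right) = 5 \cdot 31 = 155$)
$C \left(1 + 5\right)^{2} = 155 \left(1 + 5\right)^{2} = 155 \cdot 6^{2} = 155 \cdot 36 = 5580$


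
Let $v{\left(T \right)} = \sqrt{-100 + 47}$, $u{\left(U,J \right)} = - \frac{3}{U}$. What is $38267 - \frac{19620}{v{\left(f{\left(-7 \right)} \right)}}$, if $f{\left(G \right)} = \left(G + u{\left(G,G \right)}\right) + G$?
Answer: $38267 + \frac{19620 i \sqrt{53}}{53} \approx 38267.0 + 2695.0 i$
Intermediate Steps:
$f{\left(G \right)} = - \frac{3}{G} + 2 G$ ($f{\left(G \right)} = \left(G - \frac{3}{G}\right) + G = - \frac{3}{G} + 2 G$)
$v{\left(T \right)} = i \sqrt{53}$ ($v{\left(T \right)} = \sqrt{-53} = i \sqrt{53}$)
$38267 - \frac{19620}{v{\left(f{\left(-7 \right)} \right)}} = 38267 - \frac{19620}{i \sqrt{53}} = 38267 - 19620 \left(- \frac{i \sqrt{53}}{53}\right) = 38267 + \frac{19620 i \sqrt{53}}{53}$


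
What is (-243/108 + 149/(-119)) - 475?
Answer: -227767/476 ≈ -478.50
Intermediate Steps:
(-243/108 + 149/(-119)) - 475 = (-243*1/108 + 149*(-1/119)) - 475 = (-9/4 - 149/119) - 475 = -1667/476 - 475 = -227767/476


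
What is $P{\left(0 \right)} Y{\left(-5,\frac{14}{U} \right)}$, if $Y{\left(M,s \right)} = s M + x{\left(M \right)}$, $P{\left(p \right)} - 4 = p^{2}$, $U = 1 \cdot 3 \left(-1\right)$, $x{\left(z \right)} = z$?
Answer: $\frac{220}{3} \approx 73.333$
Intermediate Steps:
$U = -3$ ($U = 3 \left(-1\right) = -3$)
$P{\left(p \right)} = 4 + p^{2}$
$Y{\left(M,s \right)} = M + M s$ ($Y{\left(M,s \right)} = s M + M = M s + M = M + M s$)
$P{\left(0 \right)} Y{\left(-5,\frac{14}{U} \right)} = \left(4 + 0^{2}\right) \left(- 5 \left(1 + \frac{14}{-3}\right)\right) = \left(4 + 0\right) \left(- 5 \left(1 + 14 \left(- \frac{1}{3}\right)\right)\right) = 4 \left(- 5 \left(1 - \frac{14}{3}\right)\right) = 4 \left(\left(-5\right) \left(- \frac{11}{3}\right)\right) = 4 \cdot \frac{55}{3} = \frac{220}{3}$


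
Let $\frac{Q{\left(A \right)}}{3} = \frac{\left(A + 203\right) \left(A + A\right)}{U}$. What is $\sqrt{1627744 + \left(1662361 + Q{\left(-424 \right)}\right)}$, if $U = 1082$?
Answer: $\frac{13 \sqrt{5698836113}}{541} \approx 1814.0$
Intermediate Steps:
$Q{\left(A \right)} = \frac{3 A \left(203 + A\right)}{541}$ ($Q{\left(A \right)} = 3 \frac{\left(A + 203\right) \left(A + A\right)}{1082} = 3 \left(203 + A\right) 2 A \frac{1}{1082} = 3 \cdot 2 A \left(203 + A\right) \frac{1}{1082} = 3 \frac{A \left(203 + A\right)}{541} = \frac{3 A \left(203 + A\right)}{541}$)
$\sqrt{1627744 + \left(1662361 + Q{\left(-424 \right)}\right)} = \sqrt{1627744 + \left(1662361 + \frac{3}{541} \left(-424\right) \left(203 - 424\right)\right)} = \sqrt{1627744 + \left(1662361 + \frac{3}{541} \left(-424\right) \left(-221\right)\right)} = \sqrt{1627744 + \left(1662361 + \frac{281112}{541}\right)} = \sqrt{1627744 + \frac{899618413}{541}} = \sqrt{\frac{1780227917}{541}} = \frac{13 \sqrt{5698836113}}{541}$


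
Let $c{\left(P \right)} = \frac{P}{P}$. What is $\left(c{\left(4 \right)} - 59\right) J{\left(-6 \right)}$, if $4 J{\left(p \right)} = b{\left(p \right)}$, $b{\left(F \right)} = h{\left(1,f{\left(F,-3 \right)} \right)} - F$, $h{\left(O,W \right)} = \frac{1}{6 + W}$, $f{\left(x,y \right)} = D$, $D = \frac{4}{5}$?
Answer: $- \frac{6061}{68} \approx -89.132$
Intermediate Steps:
$D = \frac{4}{5}$ ($D = 4 \cdot \frac{1}{5} = \frac{4}{5} \approx 0.8$)
$f{\left(x,y \right)} = \frac{4}{5}$
$b{\left(F \right)} = \frac{5}{34} - F$ ($b{\left(F \right)} = \frac{1}{6 + \frac{4}{5}} - F = \frac{1}{\frac{34}{5}} - F = \frac{5}{34} - F$)
$J{\left(p \right)} = \frac{5}{136} - \frac{p}{4}$ ($J{\left(p \right)} = \frac{\frac{5}{34} - p}{4} = \frac{5}{136} - \frac{p}{4}$)
$c{\left(P \right)} = 1$
$\left(c{\left(4 \right)} - 59\right) J{\left(-6 \right)} = \left(1 - 59\right) \left(\frac{5}{136} - - \frac{3}{2}\right) = \left(1 - 59\right) \left(\frac{5}{136} + \frac{3}{2}\right) = \left(-58\right) \frac{209}{136} = - \frac{6061}{68}$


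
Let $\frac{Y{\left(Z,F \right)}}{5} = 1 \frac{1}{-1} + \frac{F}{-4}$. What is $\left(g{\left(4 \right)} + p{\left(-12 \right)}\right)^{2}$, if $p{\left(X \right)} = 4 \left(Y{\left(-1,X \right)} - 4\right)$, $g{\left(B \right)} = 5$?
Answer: $841$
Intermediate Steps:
$Y{\left(Z,F \right)} = -5 - \frac{5 F}{4}$ ($Y{\left(Z,F \right)} = 5 \left(1 \frac{1}{-1} + \frac{F}{-4}\right) = 5 \left(1 \left(-1\right) + F \left(- \frac{1}{4}\right)\right) = 5 \left(-1 - \frac{F}{4}\right) = -5 - \frac{5 F}{4}$)
$p{\left(X \right)} = -36 - 5 X$ ($p{\left(X \right)} = 4 \left(\left(-5 - \frac{5 X}{4}\right) - 4\right) = 4 \left(-9 - \frac{5 X}{4}\right) = -36 - 5 X$)
$\left(g{\left(4 \right)} + p{\left(-12 \right)}\right)^{2} = \left(5 - -24\right)^{2} = \left(5 + \left(-36 + 60\right)\right)^{2} = \left(5 + 24\right)^{2} = 29^{2} = 841$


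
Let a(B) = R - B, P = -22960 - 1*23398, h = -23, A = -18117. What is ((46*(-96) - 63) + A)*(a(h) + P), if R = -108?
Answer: 1049426028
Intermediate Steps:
P = -46358 (P = -22960 - 23398 = -46358)
a(B) = -108 - B
((46*(-96) - 63) + A)*(a(h) + P) = ((46*(-96) - 63) - 18117)*((-108 - 1*(-23)) - 46358) = ((-4416 - 63) - 18117)*((-108 + 23) - 46358) = (-4479 - 18117)*(-85 - 46358) = -22596*(-46443) = 1049426028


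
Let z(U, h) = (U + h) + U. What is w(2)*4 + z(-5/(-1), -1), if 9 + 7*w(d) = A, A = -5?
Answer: 1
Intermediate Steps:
z(U, h) = h + 2*U
w(d) = -2 (w(d) = -9/7 + (⅐)*(-5) = -9/7 - 5/7 = -2)
w(2)*4 + z(-5/(-1), -1) = -2*4 + (-1 + 2*(-5/(-1))) = -8 + (-1 + 2*(-5*(-1))) = -8 + (-1 + 2*5) = -8 + (-1 + 10) = -8 + 9 = 1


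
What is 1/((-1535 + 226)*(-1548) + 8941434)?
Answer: 1/10967766 ≈ 9.1176e-8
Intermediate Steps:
1/((-1535 + 226)*(-1548) + 8941434) = 1/(-1309*(-1548) + 8941434) = 1/(2026332 + 8941434) = 1/10967766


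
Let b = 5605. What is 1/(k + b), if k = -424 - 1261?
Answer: 1/3920 ≈ 0.00025510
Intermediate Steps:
k = -1685
1/(k + b) = 1/(-1685 + 5605) = 1/3920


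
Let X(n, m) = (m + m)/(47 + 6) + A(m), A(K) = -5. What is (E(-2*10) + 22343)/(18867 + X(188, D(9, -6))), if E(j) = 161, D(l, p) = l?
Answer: 149089/124963 ≈ 1.1931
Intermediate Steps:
X(n, m) = -5 + 2*m/53 (X(n, m) = (m + m)/(47 + 6) - 5 = (2*m)/53 - 5 = (2*m)*(1/53) - 5 = 2*m/53 - 5 = -5 + 2*m/53)
(E(-2*10) + 22343)/(18867 + X(188, D(9, -6))) = (161 + 22343)/(18867 + (-5 + (2/53)*9)) = 22504/(18867 + (-5 + 18/53)) = 22504/(18867 - 247/53) = 22504/(999704/53) = 22504*(53/999704) = 149089/124963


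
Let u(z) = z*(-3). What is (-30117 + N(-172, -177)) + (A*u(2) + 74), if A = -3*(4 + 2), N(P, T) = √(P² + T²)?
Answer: -29935 + √60913 ≈ -29688.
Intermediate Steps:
u(z) = -3*z
A = -18 (A = -3*6 = -18)
(-30117 + N(-172, -177)) + (A*u(2) + 74) = (-30117 + √((-172)² + (-177)²)) + (-(-54)*2 + 74) = (-30117 + √(29584 + 31329)) + (-18*(-6) + 74) = (-30117 + √60913) + (108 + 74) = (-30117 + √60913) + 182 = -29935 + √60913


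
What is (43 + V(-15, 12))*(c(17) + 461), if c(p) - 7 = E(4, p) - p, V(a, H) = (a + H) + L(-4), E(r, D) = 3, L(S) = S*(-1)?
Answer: 19976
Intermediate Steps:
L(S) = -S
V(a, H) = 4 + H + a (V(a, H) = (a + H) - 1*(-4) = (H + a) + 4 = 4 + H + a)
c(p) = 10 - p (c(p) = 7 + (3 - p) = 10 - p)
(43 + V(-15, 12))*(c(17) + 461) = (43 + (4 + 12 - 15))*((10 - 1*17) + 461) = (43 + 1)*((10 - 17) + 461) = 44*(-7 + 461) = 44*454 = 19976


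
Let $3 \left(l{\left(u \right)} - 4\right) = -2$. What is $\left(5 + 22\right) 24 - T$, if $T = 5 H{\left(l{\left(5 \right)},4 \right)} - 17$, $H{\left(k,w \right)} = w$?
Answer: $645$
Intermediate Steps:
$l{\left(u \right)} = \frac{10}{3}$ ($l{\left(u \right)} = 4 + \frac{1}{3} \left(-2\right) = 4 - \frac{2}{3} = \frac{10}{3}$)
$T = 3$ ($T = 5 \cdot 4 - 17 = 20 - 17 = 3$)
$\left(5 + 22\right) 24 - T = \left(5 + 22\right) 24 - 3 = 27 \cdot 24 - 3 = 648 - 3 = 645$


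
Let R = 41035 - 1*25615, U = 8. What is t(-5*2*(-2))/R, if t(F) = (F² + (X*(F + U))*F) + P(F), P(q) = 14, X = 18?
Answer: 1749/2570 ≈ 0.68054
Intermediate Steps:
t(F) = 14 + F² + F*(144 + 18*F) (t(F) = (F² + (18*(F + 8))*F) + 14 = (F² + (18*(8 + F))*F) + 14 = (F² + (144 + 18*F)*F) + 14 = (F² + F*(144 + 18*F)) + 14 = 14 + F² + F*(144 + 18*F))
R = 15420 (R = 41035 - 25615 = 15420)
t(-5*2*(-2))/R = (14 + 19*(-5*2*(-2))² + 144*(-5*2*(-2)))/15420 = (14 + 19*(-10*(-2))² + 144*(-10*(-2)))*(1/15420) = (14 + 19*20² + 144*20)*(1/15420) = (14 + 19*400 + 2880)*(1/15420) = (14 + 7600 + 2880)*(1/15420) = 10494*(1/15420) = 1749/2570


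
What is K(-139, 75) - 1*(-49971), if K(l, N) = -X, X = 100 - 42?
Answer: 49913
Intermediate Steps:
X = 58
K(l, N) = -58 (K(l, N) = -1*58 = -58)
K(-139, 75) - 1*(-49971) = -58 - 1*(-49971) = -58 + 49971 = 49913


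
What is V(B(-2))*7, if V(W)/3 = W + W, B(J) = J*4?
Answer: -336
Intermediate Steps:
B(J) = 4*J
V(W) = 6*W (V(W) = 3*(W + W) = 3*(2*W) = 6*W)
V(B(-2))*7 = (6*(4*(-2)))*7 = (6*(-8))*7 = -48*7 = -336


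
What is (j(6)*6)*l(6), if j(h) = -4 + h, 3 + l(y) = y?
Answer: 36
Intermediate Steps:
l(y) = -3 + y
(j(6)*6)*l(6) = ((-4 + 6)*6)*(-3 + 6) = (2*6)*3 = 12*3 = 36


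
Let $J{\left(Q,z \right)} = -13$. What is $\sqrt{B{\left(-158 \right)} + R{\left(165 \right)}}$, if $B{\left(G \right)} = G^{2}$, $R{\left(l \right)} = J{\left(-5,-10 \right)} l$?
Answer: $\sqrt{22819} \approx 151.06$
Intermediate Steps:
$R{\left(l \right)} = - 13 l$
$\sqrt{B{\left(-158 \right)} + R{\left(165 \right)}} = \sqrt{\left(-158\right)^{2} - 2145} = \sqrt{24964 - 2145} = \sqrt{22819}$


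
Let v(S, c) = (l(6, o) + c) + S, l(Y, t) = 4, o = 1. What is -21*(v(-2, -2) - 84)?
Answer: 1764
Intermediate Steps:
v(S, c) = 4 + S + c (v(S, c) = (4 + c) + S = 4 + S + c)
-21*(v(-2, -2) - 84) = -21*((4 - 2 - 2) - 84) = -21*(0 - 84) = -21*(-84) = 1764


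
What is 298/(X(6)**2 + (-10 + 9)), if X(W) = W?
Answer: 298/35 ≈ 8.5143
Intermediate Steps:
298/(X(6)**2 + (-10 + 9)) = 298/(6**2 + (-10 + 9)) = 298/(36 - 1) = 298/35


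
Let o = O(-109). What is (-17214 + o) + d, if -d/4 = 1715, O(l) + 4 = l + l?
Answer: -24296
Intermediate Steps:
O(l) = -4 + 2*l (O(l) = -4 + (l + l) = -4 + 2*l)
d = -6860 (d = -4*1715 = -6860)
o = -222 (o = -4 + 2*(-109) = -4 - 218 = -222)
(-17214 + o) + d = (-17214 - 222) - 6860 = -17436 - 6860 = -24296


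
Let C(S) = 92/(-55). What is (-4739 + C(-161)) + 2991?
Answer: -96232/55 ≈ -1749.7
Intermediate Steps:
C(S) = -92/55 (C(S) = 92*(-1/55) = -92/55)
(-4739 + C(-161)) + 2991 = (-4739 - 92/55) + 2991 = -260737/55 + 2991 = -96232/55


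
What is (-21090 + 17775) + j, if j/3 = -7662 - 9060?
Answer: -53481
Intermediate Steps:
j = -50166 (j = 3*(-7662 - 9060) = 3*(-16722) = -50166)
(-21090 + 17775) + j = (-21090 + 17775) - 50166 = -3315 - 50166 = -53481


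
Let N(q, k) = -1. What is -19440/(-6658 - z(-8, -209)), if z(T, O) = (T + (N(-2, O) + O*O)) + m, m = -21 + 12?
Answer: 19440/50321 ≈ 0.38632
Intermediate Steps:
m = -9
z(T, O) = -10 + T + O² (z(T, O) = (T + (-1 + O*O)) - 9 = (T + (-1 + O²)) - 9 = (-1 + T + O²) - 9 = -10 + T + O²)
-19440/(-6658 - z(-8, -209)) = -19440/(-6658 - (-10 - 8 + (-209)²)) = -19440/(-6658 - (-10 - 8 + 43681)) = -19440/(-6658 - 1*43663) = -19440/(-6658 - 43663) = -19440/(-50321) = -19440*(-1/50321) = 19440/50321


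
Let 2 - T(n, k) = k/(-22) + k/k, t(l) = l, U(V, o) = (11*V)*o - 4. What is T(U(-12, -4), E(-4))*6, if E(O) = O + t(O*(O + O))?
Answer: 150/11 ≈ 13.636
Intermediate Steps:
U(V, o) = -4 + 11*V*o (U(V, o) = 11*V*o - 4 = -4 + 11*V*o)
E(O) = O + 2*O² (E(O) = O + O*(O + O) = O + O*(2*O) = O + 2*O²)
T(n, k) = 1 + k/22 (T(n, k) = 2 - (k/(-22) + k/k) = 2 - (k*(-1/22) + 1) = 2 - (-k/22 + 1) = 2 - (1 - k/22) = 2 + (-1 + k/22) = 1 + k/22)
T(U(-12, -4), E(-4))*6 = (1 + (-4*(1 + 2*(-4)))/22)*6 = (1 + (-4*(1 - 8))/22)*6 = (1 + (-4*(-7))/22)*6 = (1 + (1/22)*28)*6 = (1 + 14/11)*6 = (25/11)*6 = 150/11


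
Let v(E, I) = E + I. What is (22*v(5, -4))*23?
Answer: 506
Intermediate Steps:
(22*v(5, -4))*23 = (22*(5 - 4))*23 = (22*1)*23 = 22*23 = 506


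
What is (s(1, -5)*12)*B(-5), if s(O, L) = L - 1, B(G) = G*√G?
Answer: 360*I*√5 ≈ 804.98*I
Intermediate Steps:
B(G) = G^(3/2)
s(O, L) = -1 + L
(s(1, -5)*12)*B(-5) = ((-1 - 5)*12)*(-5)^(3/2) = (-6*12)*(-5*I*√5) = -(-360)*I*√5 = 360*I*√5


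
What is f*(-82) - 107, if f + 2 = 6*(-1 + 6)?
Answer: -2403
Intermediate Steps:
f = 28 (f = -2 + 6*(-1 + 6) = -2 + 6*5 = -2 + 30 = 28)
f*(-82) - 107 = 28*(-82) - 107 = -2296 - 107 = -2403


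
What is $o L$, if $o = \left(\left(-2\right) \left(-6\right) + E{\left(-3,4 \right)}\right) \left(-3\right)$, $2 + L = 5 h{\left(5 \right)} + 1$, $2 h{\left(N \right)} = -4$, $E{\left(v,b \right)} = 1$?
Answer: $429$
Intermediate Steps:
$h{\left(N \right)} = -2$ ($h{\left(N \right)} = \frac{1}{2} \left(-4\right) = -2$)
$L = -11$ ($L = -2 + \left(5 \left(-2\right) + 1\right) = -2 + \left(-10 + 1\right) = -2 - 9 = -11$)
$o = -39$ ($o = \left(\left(-2\right) \left(-6\right) + 1\right) \left(-3\right) = \left(12 + 1\right) \left(-3\right) = 13 \left(-3\right) = -39$)
$o L = \left(-39\right) \left(-11\right) = 429$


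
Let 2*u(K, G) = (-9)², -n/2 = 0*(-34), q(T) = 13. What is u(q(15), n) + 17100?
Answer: 34281/2 ≈ 17141.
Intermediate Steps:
n = 0 (n = -0*(-34) = -2*0 = 0)
u(K, G) = 81/2 (u(K, G) = (½)*(-9)² = (½)*81 = 81/2)
u(q(15), n) + 17100 = 81/2 + 17100 = 34281/2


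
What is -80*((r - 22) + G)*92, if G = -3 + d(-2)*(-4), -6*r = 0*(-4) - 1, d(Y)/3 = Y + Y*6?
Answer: -3161120/3 ≈ -1.0537e+6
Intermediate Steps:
d(Y) = 21*Y (d(Y) = 3*(Y + Y*6) = 3*(Y + 6*Y) = 3*(7*Y) = 21*Y)
r = ⅙ (r = -(0*(-4) - 1)/6 = -(0 - 1)/6 = -⅙*(-1) = ⅙ ≈ 0.16667)
G = 165 (G = -3 + (21*(-2))*(-4) = -3 - 42*(-4) = -3 + 168 = 165)
-80*((r - 22) + G)*92 = -80*((⅙ - 22) + 165)*92 = -80*(-131/6 + 165)*92 = -80*859/6*92 = -34360/3*92 = -3161120/3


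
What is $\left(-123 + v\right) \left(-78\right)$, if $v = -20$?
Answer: $11154$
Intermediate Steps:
$\left(-123 + v\right) \left(-78\right) = \left(-123 - 20\right) \left(-78\right) = \left(-143\right) \left(-78\right) = 11154$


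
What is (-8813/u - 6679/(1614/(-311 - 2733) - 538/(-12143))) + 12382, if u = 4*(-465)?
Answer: 87300521384477/3340770180 ≈ 26132.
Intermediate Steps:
u = -1860
(-8813/u - 6679/(1614/(-311 - 2733) - 538/(-12143))) + 12382 = (-8813/(-1860) - 6679/(1614/(-311 - 2733) - 538/(-12143))) + 12382 = (-8813*(-1/1860) - 6679/(1614/(-3044) - 538*(-1/12143))) + 12382 = (8813/1860 - 6679/(1614*(-1/3044) + 538/12143)) + 12382 = (8813/1860 - 6679/(-807/1522 + 538/12143)) + 12382 = (8813/1860 - 6679/(-8980565/18481646)) + 12382 = (8813/1860 - 6679*(-18481646/8980565)) + 12382 = (8813/1860 + 123438913634/8980565) + 12382 = 45935105015717/3340770180 + 12382 = 87300521384477/3340770180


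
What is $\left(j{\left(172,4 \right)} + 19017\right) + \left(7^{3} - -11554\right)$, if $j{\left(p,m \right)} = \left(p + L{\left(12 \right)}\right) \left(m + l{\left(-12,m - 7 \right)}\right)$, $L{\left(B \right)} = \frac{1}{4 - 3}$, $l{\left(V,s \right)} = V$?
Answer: $29530$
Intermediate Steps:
$L{\left(B \right)} = 1$ ($L{\left(B \right)} = 1^{-1} = 1$)
$j{\left(p,m \right)} = \left(1 + p\right) \left(-12 + m\right)$ ($j{\left(p,m \right)} = \left(p + 1\right) \left(m - 12\right) = \left(1 + p\right) \left(-12 + m\right)$)
$\left(j{\left(172,4 \right)} + 19017\right) + \left(7^{3} - -11554\right) = \left(\left(-12 + 4 - 2064 + 4 \cdot 172\right) + 19017\right) + \left(7^{3} - -11554\right) = \left(\left(-12 + 4 - 2064 + 688\right) + 19017\right) + \left(343 + 11554\right) = \left(-1384 + 19017\right) + 11897 = 17633 + 11897 = 29530$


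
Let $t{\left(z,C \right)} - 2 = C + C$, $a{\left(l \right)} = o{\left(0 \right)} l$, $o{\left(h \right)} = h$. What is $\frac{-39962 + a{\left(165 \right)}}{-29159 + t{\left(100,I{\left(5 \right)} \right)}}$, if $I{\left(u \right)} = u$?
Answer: $\frac{39962}{29147} \approx 1.371$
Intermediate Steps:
$a{\left(l \right)} = 0$ ($a{\left(l \right)} = 0 l = 0$)
$t{\left(z,C \right)} = 2 + 2 C$ ($t{\left(z,C \right)} = 2 + \left(C + C\right) = 2 + 2 C$)
$\frac{-39962 + a{\left(165 \right)}}{-29159 + t{\left(100,I{\left(5 \right)} \right)}} = \frac{-39962 + 0}{-29159 + \left(2 + 2 \cdot 5\right)} = - \frac{39962}{-29159 + \left(2 + 10\right)} = - \frac{39962}{-29159 + 12} = - \frac{39962}{-29147} = \left(-39962\right) \left(- \frac{1}{29147}\right) = \frac{39962}{29147}$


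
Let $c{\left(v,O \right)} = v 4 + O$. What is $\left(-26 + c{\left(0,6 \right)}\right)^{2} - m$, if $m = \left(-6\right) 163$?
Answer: $1378$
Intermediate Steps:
$c{\left(v,O \right)} = O + 4 v$ ($c{\left(v,O \right)} = 4 v + O = O + 4 v$)
$m = -978$
$\left(-26 + c{\left(0,6 \right)}\right)^{2} - m = \left(-26 + \left(6 + 4 \cdot 0\right)\right)^{2} - -978 = \left(-26 + \left(6 + 0\right)\right)^{2} + 978 = \left(-26 + 6\right)^{2} + 978 = \left(-20\right)^{2} + 978 = 400 + 978 = 1378$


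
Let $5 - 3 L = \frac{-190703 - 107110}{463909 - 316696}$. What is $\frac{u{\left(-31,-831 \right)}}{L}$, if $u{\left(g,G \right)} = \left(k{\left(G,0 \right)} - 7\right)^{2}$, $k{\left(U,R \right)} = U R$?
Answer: $\frac{7213437}{344626} \approx 20.931$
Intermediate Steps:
$k{\left(U,R \right)} = R U$
$u{\left(g,G \right)} = 49$ ($u{\left(g,G \right)} = \left(0 G - 7\right)^{2} = \left(0 - 7\right)^{2} = \left(-7\right)^{2} = 49$)
$L = \frac{344626}{147213}$ ($L = \frac{5}{3} - \frac{\left(-190703 - 107110\right) \frac{1}{463909 - 316696}}{3} = \frac{5}{3} - \frac{\left(-297813\right) \frac{1}{147213}}{3} = \frac{5}{3} - - \frac{99271}{147213} = \frac{5}{3} + \frac{99271}{147213} = \frac{344626}{147213} \approx 2.341$)
$\frac{u{\left(-31,-831 \right)}}{L} = \frac{49}{\frac{344626}{147213}} = 49 \cdot \frac{147213}{344626} = \frac{7213437}{344626}$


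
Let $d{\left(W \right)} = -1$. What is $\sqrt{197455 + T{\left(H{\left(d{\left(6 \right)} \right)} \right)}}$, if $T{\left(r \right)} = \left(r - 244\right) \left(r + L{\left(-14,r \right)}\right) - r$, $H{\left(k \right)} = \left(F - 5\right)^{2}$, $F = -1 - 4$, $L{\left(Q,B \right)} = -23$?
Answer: $\sqrt{186267} \approx 431.59$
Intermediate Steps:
$F = -5$ ($F = -1 - 4 = -5$)
$H{\left(k \right)} = 100$ ($H{\left(k \right)} = \left(-5 - 5\right)^{2} = \left(-10\right)^{2} = 100$)
$T{\left(r \right)} = - r + \left(-244 + r\right) \left(-23 + r\right)$ ($T{\left(r \right)} = \left(r - 244\right) \left(r - 23\right) - r = \left(-244 + r\right) \left(-23 + r\right) - r = - r + \left(-244 + r\right) \left(-23 + r\right)$)
$\sqrt{197455 + T{\left(H{\left(d{\left(6 \right)} \right)} \right)}} = \sqrt{197455 + \left(5612 + 100^{2} - 26800\right)} = \sqrt{197455 + \left(5612 + 10000 - 26800\right)} = \sqrt{197455 - 11188} = \sqrt{186267}$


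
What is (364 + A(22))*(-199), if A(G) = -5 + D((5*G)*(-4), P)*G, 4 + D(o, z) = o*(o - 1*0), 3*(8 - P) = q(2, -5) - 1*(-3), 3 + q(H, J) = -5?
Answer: -847634729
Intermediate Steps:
q(H, J) = -8 (q(H, J) = -3 - 5 = -8)
P = 29/3 (P = 8 - (-8 - 1*(-3))/3 = 8 - (-8 + 3)/3 = 8 - 1/3*(-5) = 8 + 5/3 = 29/3 ≈ 9.6667)
D(o, z) = -4 + o**2 (D(o, z) = -4 + o*(o - 1*0) = -4 + o*(o + 0) = -4 + o*o = -4 + o**2)
A(G) = -5 + G*(-4 + 400*G**2) (A(G) = -5 + (-4 + ((5*G)*(-4))**2)*G = -5 + (-4 + (-20*G)**2)*G = -5 + (-4 + 400*G**2)*G = -5 + G*(-4 + 400*G**2))
(364 + A(22))*(-199) = (364 + (-5 - 4*22 + 400*22**3))*(-199) = (364 + (-5 - 88 + 400*10648))*(-199) = (364 + (-5 - 88 + 4259200))*(-199) = (364 + 4259107)*(-199) = 4259471*(-199) = -847634729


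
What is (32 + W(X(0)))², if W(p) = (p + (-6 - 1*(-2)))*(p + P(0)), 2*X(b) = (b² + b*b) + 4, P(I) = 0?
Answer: 784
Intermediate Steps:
X(b) = 2 + b² (X(b) = ((b² + b*b) + 4)/2 = ((b² + b²) + 4)/2 = (2*b² + 4)/2 = (4 + 2*b²)/2 = 2 + b²)
W(p) = p*(-4 + p) (W(p) = (p + (-6 - 1*(-2)))*(p + 0) = (p + (-6 + 2))*p = (p - 4)*p = (-4 + p)*p = p*(-4 + p))
(32 + W(X(0)))² = (32 + (2 + 0²)*(-4 + (2 + 0²)))² = (32 + (2 + 0)*(-4 + (2 + 0)))² = (32 + 2*(-4 + 2))² = (32 + 2*(-2))² = (32 - 4)² = 28² = 784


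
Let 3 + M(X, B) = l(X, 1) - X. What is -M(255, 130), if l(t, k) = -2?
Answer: 260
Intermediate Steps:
M(X, B) = -5 - X (M(X, B) = -3 + (-2 - X) = -5 - X)
-M(255, 130) = -(-5 - 1*255) = -(-5 - 255) = -1*(-260) = 260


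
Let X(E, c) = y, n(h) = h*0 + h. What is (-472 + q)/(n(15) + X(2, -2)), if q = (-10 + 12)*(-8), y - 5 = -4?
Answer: -61/2 ≈ -30.500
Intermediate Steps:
n(h) = h (n(h) = 0 + h = h)
y = 1 (y = 5 - 4 = 1)
X(E, c) = 1
q = -16 (q = 2*(-8) = -16)
(-472 + q)/(n(15) + X(2, -2)) = (-472 - 16)/(15 + 1) = -488/16 = -488*1/16 = -61/2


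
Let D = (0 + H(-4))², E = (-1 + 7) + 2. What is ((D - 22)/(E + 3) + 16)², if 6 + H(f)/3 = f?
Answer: 1110916/121 ≈ 9181.1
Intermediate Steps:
E = 8 (E = 6 + 2 = 8)
H(f) = -18 + 3*f
D = 900 (D = (0 + (-18 + 3*(-4)))² = (0 + (-18 - 12))² = (0 - 30)² = (-30)² = 900)
((D - 22)/(E + 3) + 16)² = ((900 - 22)/(8 + 3) + 16)² = (878/11 + 16)² = (1054/11)² = 1110916/121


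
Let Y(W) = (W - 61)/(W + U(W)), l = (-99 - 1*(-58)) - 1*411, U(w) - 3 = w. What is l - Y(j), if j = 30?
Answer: -28445/63 ≈ -451.51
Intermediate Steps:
U(w) = 3 + w
l = -452 (l = (-99 + 58) - 411 = -41 - 411 = -452)
Y(W) = (-61 + W)/(3 + 2*W) (Y(W) = (W - 61)/(W + (3 + W)) = (-61 + W)/(3 + 2*W))
l - Y(j) = -452 - (-61 + 30)/(3 + 2*30) = -452 - (-31)/(3 + 60) = -452 - (-31)/63 = -452 - 1*(-31/63) = -452 + 31/63 = -28445/63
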